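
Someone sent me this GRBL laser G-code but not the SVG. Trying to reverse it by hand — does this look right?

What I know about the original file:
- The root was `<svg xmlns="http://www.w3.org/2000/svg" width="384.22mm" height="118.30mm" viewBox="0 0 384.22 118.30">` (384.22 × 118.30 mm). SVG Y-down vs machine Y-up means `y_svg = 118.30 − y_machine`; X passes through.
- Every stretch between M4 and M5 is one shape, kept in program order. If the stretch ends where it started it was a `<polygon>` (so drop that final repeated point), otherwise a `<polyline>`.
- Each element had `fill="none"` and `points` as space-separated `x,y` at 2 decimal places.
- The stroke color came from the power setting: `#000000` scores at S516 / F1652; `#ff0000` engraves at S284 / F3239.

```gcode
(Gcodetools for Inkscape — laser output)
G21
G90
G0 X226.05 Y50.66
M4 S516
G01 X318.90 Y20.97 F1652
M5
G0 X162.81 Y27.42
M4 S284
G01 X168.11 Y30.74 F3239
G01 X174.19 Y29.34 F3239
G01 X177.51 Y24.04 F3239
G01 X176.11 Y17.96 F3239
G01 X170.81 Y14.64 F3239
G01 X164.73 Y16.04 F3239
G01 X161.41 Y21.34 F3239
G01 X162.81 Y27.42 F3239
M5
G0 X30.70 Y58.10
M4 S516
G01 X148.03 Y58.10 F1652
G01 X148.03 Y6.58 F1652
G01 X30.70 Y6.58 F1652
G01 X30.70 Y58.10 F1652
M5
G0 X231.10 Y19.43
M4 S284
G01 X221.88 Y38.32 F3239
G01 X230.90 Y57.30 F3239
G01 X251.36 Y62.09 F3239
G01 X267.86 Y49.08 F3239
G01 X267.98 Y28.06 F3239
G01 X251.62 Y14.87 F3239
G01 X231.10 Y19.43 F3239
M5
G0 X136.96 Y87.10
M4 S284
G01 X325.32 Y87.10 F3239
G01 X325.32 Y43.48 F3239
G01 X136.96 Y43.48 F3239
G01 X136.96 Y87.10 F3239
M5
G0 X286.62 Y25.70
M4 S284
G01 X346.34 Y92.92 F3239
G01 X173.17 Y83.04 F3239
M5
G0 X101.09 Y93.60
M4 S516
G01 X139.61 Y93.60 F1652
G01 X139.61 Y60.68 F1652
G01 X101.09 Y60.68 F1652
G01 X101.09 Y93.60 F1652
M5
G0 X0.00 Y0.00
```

<svg xmlns="http://www.w3.org/2000/svg" width="384.22mm" height="118.30mm" viewBox="0 0 384.22 118.30">
  <polyline points="226.05,67.64 318.90,97.33" fill="none" stroke="#000000"/>
  <polygon points="162.81,90.88 168.11,87.56 174.19,88.96 177.51,94.26 176.11,100.34 170.81,103.66 164.73,102.26 161.41,96.96" fill="none" stroke="#ff0000"/>
  <polygon points="30.70,60.20 148.03,60.20 148.03,111.72 30.70,111.72" fill="none" stroke="#000000"/>
  <polygon points="231.10,98.87 221.88,79.98 230.90,61.00 251.36,56.21 267.86,69.22 267.98,90.24 251.62,103.43" fill="none" stroke="#ff0000"/>
  <polygon points="136.96,31.20 325.32,31.20 325.32,74.82 136.96,74.82" fill="none" stroke="#ff0000"/>
  <polyline points="286.62,92.60 346.34,25.38 173.17,35.26" fill="none" stroke="#ff0000"/>
  <polygon points="101.09,24.70 139.61,24.70 139.61,57.62 101.09,57.62" fill="none" stroke="#000000"/>
</svg>

Each laser-on run becomes one SVG element. Flip Y back into SVG space with y_svg = 118.30 − y_machine.

Run 1: the run's S516 means `#000000` (score). The run is open, so emit a `<polyline>` with points (Y-flipped): 226.05,67.64 318.90,97.33.

Run 2: power S284 maps to stroke `#ff0000` (engrave). The run returns to its start, so emit a `<polygon>` with points (Y-flipped): 162.81,90.88 168.11,87.56 174.19,88.96 177.51,94.26 176.11,100.34 170.81,103.66 164.73,102.26 161.41,96.96.

Run 3: S516 ⇒ score layer `#000000`. The run returns to its start, so emit a `<polygon>` with points (Y-flipped): 30.70,60.20 148.03,60.20 148.03,111.72 30.70,111.72.

Run 4: S284 ⇒ engrave layer `#ff0000`. The run returns to its start, so emit a `<polygon>` with points (Y-flipped): 231.10,98.87 221.88,79.98 230.90,61.00 251.36,56.21 267.86,69.22 267.98,90.24 251.62,103.43.

Run 5: power S284 maps to stroke `#ff0000` (engrave). The run returns to its start, so emit a `<polygon>` with points (Y-flipped): 136.96,31.20 325.32,31.20 325.32,74.82 136.96,74.82.

Run 6: the run's S284 means `#ff0000` (engrave). The run is open, so emit a `<polyline>` with points (Y-flipped): 286.62,92.60 346.34,25.38 173.17,35.26.

Run 7: power S516 maps to stroke `#000000` (score). The run returns to its start, so emit a `<polygon>` with points (Y-flipped): 101.09,24.70 139.61,24.70 139.61,57.62 101.09,57.62.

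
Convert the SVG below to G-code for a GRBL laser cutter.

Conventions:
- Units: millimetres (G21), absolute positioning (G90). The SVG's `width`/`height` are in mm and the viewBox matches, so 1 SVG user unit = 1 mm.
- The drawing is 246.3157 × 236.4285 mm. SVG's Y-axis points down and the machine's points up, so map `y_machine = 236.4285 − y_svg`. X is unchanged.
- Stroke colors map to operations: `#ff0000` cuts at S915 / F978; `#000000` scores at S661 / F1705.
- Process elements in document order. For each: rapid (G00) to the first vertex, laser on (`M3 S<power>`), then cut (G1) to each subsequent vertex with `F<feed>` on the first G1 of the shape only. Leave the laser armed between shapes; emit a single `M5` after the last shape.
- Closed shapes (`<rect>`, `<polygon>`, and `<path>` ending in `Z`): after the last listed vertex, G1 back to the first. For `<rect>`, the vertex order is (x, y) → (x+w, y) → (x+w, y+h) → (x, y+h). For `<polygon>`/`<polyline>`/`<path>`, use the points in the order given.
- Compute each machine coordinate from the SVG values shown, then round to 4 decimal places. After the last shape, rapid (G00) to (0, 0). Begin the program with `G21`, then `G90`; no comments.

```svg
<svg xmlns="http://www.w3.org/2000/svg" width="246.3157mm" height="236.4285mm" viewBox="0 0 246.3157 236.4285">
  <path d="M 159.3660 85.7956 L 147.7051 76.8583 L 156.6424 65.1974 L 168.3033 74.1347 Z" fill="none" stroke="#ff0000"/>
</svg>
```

Since the viewBox matches the mm dimensions, user units are millimetres directly. The only transform is the Y-flip y_m = 236.4285 − y_svg.

Shape 1 is a regular polygon drawn with `<path>`. Its stroke #ff0000 means cut at S915, F978. After flipping Y the toolpath is (159.3660,150.6329) → (147.7051,159.5702) → (156.6424,171.2311) → (168.3033,162.2938) → (159.3660,150.6329), returning to the start.

G21
G90
G00 X159.3660 Y150.6329
M3 S915
G1 X147.7051 Y159.5702 F978
G1 X156.6424 Y171.2311
G1 X168.3033 Y162.2938
G1 X159.3660 Y150.6329
M5
G00 X0.0000 Y0.0000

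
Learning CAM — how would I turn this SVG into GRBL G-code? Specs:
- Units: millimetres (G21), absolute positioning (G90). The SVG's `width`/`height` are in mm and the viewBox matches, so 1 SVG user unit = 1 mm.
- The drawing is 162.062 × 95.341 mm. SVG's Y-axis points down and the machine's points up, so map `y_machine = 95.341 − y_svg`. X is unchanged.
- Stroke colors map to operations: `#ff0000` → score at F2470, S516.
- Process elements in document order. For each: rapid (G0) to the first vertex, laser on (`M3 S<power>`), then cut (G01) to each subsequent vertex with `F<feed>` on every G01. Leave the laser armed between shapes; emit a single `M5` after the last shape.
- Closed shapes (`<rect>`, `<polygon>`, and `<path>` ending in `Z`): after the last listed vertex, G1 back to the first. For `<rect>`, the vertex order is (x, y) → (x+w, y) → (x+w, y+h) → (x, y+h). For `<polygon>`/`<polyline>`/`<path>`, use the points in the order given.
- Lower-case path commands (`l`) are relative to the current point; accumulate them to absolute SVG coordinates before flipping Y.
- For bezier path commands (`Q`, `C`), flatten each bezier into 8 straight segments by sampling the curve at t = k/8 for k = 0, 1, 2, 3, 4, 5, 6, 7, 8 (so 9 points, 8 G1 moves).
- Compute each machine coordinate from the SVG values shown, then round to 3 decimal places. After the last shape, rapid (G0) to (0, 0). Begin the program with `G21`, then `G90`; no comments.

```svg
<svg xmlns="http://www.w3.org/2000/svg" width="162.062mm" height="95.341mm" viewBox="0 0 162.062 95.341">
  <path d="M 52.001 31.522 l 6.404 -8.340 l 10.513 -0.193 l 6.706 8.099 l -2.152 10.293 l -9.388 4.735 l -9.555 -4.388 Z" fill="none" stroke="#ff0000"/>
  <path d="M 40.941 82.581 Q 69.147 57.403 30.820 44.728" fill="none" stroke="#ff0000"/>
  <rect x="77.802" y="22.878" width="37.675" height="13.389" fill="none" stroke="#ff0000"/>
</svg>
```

Since the viewBox matches the mm dimensions, user units are millimetres directly. The only transform is the Y-flip y_m = 95.341 − y_svg.

Shape 1 is a regular polygon drawn with `<path>`. Its stroke #ff0000 means score at S516, F2470. After flipping Y the toolpath is (52.001,63.819) → (58.405,72.159) → (68.918,72.352) → (75.624,64.253) → (73.472,53.960) → (64.084,49.225) → (54.529,53.613) → (52.001,63.819), returning to the start.

Shape 2 is a quadratic bezier drawn with `<path>`. Its stroke #ff0000 means score at S516, F2470. After flipping Y the toolpath is (40.941,12.760) → (46.953,18.859) → (50.886,24.568) → (52.739,29.885) → (52.514,34.812) → (50.209,39.349) → (45.825,43.494) → (39.362,47.249) → (30.820,50.613).

Shape 3 is a rectangle drawn with `<rect>`. Its stroke #ff0000 means score at S516, F2470. After flipping Y the toolpath is (77.802,72.463) → (115.477,72.463) → (115.477,59.074) → (77.802,59.074) → (77.802,72.463), returning to the start.

G21
G90
G0 X52.001 Y63.819
M3 S516
G01 X58.405 Y72.159 F2470
G01 X68.918 Y72.352 F2470
G01 X75.624 Y64.253 F2470
G01 X73.472 Y53.960 F2470
G01 X64.084 Y49.225 F2470
G01 X54.529 Y53.613 F2470
G01 X52.001 Y63.819 F2470
G0 X40.941 Y12.760
M3 S516
G01 X46.953 Y18.859 F2470
G01 X50.886 Y24.568 F2470
G01 X52.739 Y29.885 F2470
G01 X52.514 Y34.812 F2470
G01 X50.209 Y39.349 F2470
G01 X45.825 Y43.494 F2470
G01 X39.362 Y47.249 F2470
G01 X30.820 Y50.613 F2470
G0 X77.802 Y72.463
M3 S516
G01 X115.477 Y72.463 F2470
G01 X115.477 Y59.074 F2470
G01 X77.802 Y59.074 F2470
G01 X77.802 Y72.463 F2470
M5
G0 X0.000 Y0.000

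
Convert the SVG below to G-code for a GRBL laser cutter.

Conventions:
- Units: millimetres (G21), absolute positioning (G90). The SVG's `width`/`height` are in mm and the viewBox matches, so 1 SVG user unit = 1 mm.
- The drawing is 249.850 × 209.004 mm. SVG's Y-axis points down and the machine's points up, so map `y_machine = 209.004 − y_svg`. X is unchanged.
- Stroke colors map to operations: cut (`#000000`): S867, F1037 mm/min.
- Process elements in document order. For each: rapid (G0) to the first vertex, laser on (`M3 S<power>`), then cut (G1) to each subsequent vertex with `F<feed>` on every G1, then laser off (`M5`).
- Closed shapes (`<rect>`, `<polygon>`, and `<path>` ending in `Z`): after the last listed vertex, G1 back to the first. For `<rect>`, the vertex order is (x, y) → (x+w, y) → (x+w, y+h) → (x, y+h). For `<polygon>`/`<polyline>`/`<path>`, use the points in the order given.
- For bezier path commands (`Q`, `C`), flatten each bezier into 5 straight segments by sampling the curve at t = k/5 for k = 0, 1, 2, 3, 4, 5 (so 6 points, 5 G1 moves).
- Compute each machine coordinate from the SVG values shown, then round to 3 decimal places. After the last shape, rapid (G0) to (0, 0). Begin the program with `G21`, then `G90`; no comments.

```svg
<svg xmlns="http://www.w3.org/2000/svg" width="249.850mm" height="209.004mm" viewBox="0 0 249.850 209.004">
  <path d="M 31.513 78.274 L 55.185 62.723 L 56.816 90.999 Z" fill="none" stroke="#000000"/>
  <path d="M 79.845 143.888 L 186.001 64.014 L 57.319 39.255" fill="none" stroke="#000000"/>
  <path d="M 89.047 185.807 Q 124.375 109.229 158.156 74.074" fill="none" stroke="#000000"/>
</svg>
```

viewBox `0 0 249.850 209.004` with mm width/height → 1 unit = 1 mm. Flip: y_m = 209.004 − y_svg.

**Shape 1** — `<path>` regular polygon, stroke `#000000` → cut (S867, F1037). Machine vertices: (31.513,130.730) → (55.185,146.281) → (56.816,118.005) → (31.513,130.730). Closed: final G1 returns to the first vertex.

**Shape 2** — `<path>` open polyline, stroke `#000000` → cut (S867, F1037). Machine vertices: (79.845,65.116) → (186.001,144.990) → (57.319,169.749). Open path.

**Shape 3** — `<path>` quadratic bezier, stroke `#000000` → cut (S867, F1037). Control points (SVG): P0=(89.047,185.807), P1=(124.375,109.229), P2=(158.156,74.074); sampled at t=k/5. Machine vertices: (89.047,23.197) → (103.116,52.171) → (117.062,77.832) → (130.884,100.178) → (144.582,119.211) → (158.156,134.930). Open path.

G21
G90
G0 X31.513 Y130.730
M3 S867
G1 X55.185 Y146.281 F1037
G1 X56.816 Y118.005 F1037
G1 X31.513 Y130.730 F1037
M5
G0 X79.845 Y65.116
M3 S867
G1 X186.001 Y144.990 F1037
G1 X57.319 Y169.749 F1037
M5
G0 X89.047 Y23.197
M3 S867
G1 X103.116 Y52.171 F1037
G1 X117.062 Y77.832 F1037
G1 X130.884 Y100.178 F1037
G1 X144.582 Y119.211 F1037
G1 X158.156 Y134.930 F1037
M5
G0 X0.000 Y0.000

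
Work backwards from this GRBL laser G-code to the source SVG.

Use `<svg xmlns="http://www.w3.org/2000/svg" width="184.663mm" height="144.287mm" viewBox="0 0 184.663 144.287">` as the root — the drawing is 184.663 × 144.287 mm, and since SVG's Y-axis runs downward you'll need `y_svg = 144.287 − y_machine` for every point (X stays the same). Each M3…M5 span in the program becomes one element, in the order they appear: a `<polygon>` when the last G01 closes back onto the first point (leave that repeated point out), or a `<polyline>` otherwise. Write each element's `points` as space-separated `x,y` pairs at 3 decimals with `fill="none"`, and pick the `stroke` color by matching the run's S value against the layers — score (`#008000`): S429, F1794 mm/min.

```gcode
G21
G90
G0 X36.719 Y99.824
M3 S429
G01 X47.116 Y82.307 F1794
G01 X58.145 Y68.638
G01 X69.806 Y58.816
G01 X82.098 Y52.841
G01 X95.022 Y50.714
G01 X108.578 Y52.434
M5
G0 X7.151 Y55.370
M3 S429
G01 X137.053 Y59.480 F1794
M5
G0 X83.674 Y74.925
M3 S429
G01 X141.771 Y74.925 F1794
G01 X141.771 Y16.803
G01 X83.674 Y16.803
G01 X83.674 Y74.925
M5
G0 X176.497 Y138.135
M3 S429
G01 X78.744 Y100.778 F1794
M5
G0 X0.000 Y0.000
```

<svg xmlns="http://www.w3.org/2000/svg" width="184.663mm" height="144.287mm" viewBox="0 0 184.663 144.287">
  <polyline points="36.719,44.463 47.116,61.980 58.145,75.649 69.806,85.471 82.098,91.446 95.022,93.573 108.578,91.853" fill="none" stroke="#008000"/>
  <polyline points="7.151,88.917 137.053,84.807" fill="none" stroke="#008000"/>
  <polygon points="83.674,69.362 141.771,69.362 141.771,127.484 83.674,127.484" fill="none" stroke="#008000"/>
  <polyline points="176.497,6.152 78.744,43.509" fill="none" stroke="#008000"/>
</svg>

Each laser-on run becomes one SVG element. Flip Y back into SVG space with y_svg = 144.287 − y_machine. Every run uses S429, so all elements get stroke `#008000` (score).

Run 1: The run is open, so emit a `<polyline>` with points (Y-flipped): 36.719,44.463 47.116,61.980 58.145,75.649 69.806,85.471 82.098,91.446 95.022,93.573 108.578,91.853.

Run 2: The run is open, so emit a `<polyline>` with points (Y-flipped): 7.151,88.917 137.053,84.807.

Run 3: The run returns to its start, so emit a `<polygon>` with points (Y-flipped): 83.674,69.362 141.771,69.362 141.771,127.484 83.674,127.484.

Run 4: The run is open, so emit a `<polyline>` with points (Y-flipped): 176.497,6.152 78.744,43.509.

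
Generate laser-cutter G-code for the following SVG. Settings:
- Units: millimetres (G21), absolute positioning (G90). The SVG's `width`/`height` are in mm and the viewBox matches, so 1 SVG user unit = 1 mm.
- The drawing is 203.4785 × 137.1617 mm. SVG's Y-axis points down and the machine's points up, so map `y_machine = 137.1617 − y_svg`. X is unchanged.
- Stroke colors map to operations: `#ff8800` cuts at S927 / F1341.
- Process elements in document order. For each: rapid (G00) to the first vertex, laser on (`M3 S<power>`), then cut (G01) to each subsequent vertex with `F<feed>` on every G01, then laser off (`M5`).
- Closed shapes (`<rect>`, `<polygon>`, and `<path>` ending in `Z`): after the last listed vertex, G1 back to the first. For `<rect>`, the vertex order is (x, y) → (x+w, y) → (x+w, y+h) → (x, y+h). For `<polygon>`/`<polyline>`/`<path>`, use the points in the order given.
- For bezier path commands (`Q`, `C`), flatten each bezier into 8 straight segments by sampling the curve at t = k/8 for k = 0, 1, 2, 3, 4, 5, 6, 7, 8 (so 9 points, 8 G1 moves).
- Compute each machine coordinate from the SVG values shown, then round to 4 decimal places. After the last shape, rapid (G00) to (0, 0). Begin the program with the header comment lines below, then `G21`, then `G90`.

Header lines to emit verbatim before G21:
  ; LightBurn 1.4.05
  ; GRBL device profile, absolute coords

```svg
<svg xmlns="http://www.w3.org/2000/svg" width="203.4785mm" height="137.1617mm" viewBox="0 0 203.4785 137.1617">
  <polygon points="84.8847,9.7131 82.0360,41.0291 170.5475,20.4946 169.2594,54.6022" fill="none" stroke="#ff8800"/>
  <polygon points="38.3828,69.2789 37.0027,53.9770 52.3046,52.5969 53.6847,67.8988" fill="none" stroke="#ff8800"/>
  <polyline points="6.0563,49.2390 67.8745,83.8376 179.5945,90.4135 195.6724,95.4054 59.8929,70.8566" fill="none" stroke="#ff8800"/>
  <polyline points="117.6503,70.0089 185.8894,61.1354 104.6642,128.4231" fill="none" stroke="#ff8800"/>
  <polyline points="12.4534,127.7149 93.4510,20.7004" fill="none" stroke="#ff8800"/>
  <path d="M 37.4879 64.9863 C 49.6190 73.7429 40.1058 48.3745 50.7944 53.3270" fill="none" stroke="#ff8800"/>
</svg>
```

; LightBurn 1.4.05
; GRBL device profile, absolute coords
G21
G90
G00 X84.8847 Y127.4486
M3 S927
G01 X82.0360 Y96.1326 F1341
G01 X170.5475 Y116.6671 F1341
G01 X169.2594 Y82.5595 F1341
G01 X84.8847 Y127.4486 F1341
M5
G00 X38.3828 Y67.8828
M3 S927
G01 X37.0027 Y83.1847 F1341
G01 X52.3046 Y84.5648 F1341
G01 X53.6847 Y69.2629 F1341
G01 X38.3828 Y67.8828 F1341
M5
G00 X6.0563 Y87.9227
M3 S927
G01 X67.8745 Y53.3241 F1341
G01 X179.5945 Y46.7482 F1341
G01 X195.6724 Y41.7563 F1341
G01 X59.8929 Y66.3051 F1341
M5
G00 X117.6503 Y67.1528
M3 S927
G01 X185.8894 Y76.0263 F1341
G01 X104.6642 Y8.7386 F1341
M5
G00 X12.4534 Y9.4468
M3 S927
G01 X93.4510 Y116.4613 F1341
M5
G00 X37.4879 Y72.1754
M3 S927
G01 X41.1042 Y70.3654 F1341
G01 X43.1818 Y70.9994 F1341
G01 X44.2109 Y73.3222 F1341
G01 X44.6821 Y76.5785 F1341
G01 X45.0856 Y80.0131 F1341
G01 X45.9119 Y82.8709 F1341
G01 X47.6514 Y84.3965 F1341
G01 X50.7944 Y83.8347 F1341
M5
G00 X0.0000 Y0.0000

viewBox `0 0 203.4785 137.1617` with mm width/height → 1 unit = 1 mm. Flip: y_m = 137.1617 − y_svg.

**Shape 1** — `<polygon>` closed polygon, stroke `#ff8800` → cut (S927, F1341). Machine vertices: (84.8847,127.4486) → (82.0360,96.1326) → (170.5475,116.6671) → (169.2594,82.5595) → (84.8847,127.4486). Closed: final G1 returns to the first vertex.

**Shape 2** — `<polygon>` regular polygon, stroke `#ff8800` → cut (S927, F1341). Machine vertices: (38.3828,67.8828) → (37.0027,83.1847) → (52.3046,84.5648) → (53.6847,69.2629) → (38.3828,67.8828). Closed: final G1 returns to the first vertex.

**Shape 3** — `<polyline>` open polyline, stroke `#ff8800` → cut (S927, F1341). Machine vertices: (6.0563,87.9227) → (67.8745,53.3241) → (179.5945,46.7482) → (195.6724,41.7563) → (59.8929,66.3051). Open path.

**Shape 4** — `<polyline>` open polyline, stroke `#ff8800` → cut (S927, F1341). Machine vertices: (117.6503,67.1528) → (185.8894,76.0263) → (104.6642,8.7386). Open path.

**Shape 5** — `<polyline>` line segment, stroke `#ff8800` → cut (S927, F1341). Machine vertices: (12.4534,9.4468) → (93.4510,116.4613). Open path.

**Shape 6** — `<path>` cubic bezier, stroke `#ff8800` → cut (S927, F1341). Control points (SVG): P0=(37.4879,64.9863), P1=(49.6190,73.7429), P2=(40.1058,48.3745), P3=(50.7944,53.3270); sampled at t=k/8. Machine vertices: (37.4879,72.1754) → (41.1042,70.3654) → (43.1818,70.9994) → (44.2109,73.3222) → (44.6821,76.5785) → (45.0856,80.0131) → (45.9119,82.8709) → (47.6514,84.3965) → (50.7944,83.8347). Open path.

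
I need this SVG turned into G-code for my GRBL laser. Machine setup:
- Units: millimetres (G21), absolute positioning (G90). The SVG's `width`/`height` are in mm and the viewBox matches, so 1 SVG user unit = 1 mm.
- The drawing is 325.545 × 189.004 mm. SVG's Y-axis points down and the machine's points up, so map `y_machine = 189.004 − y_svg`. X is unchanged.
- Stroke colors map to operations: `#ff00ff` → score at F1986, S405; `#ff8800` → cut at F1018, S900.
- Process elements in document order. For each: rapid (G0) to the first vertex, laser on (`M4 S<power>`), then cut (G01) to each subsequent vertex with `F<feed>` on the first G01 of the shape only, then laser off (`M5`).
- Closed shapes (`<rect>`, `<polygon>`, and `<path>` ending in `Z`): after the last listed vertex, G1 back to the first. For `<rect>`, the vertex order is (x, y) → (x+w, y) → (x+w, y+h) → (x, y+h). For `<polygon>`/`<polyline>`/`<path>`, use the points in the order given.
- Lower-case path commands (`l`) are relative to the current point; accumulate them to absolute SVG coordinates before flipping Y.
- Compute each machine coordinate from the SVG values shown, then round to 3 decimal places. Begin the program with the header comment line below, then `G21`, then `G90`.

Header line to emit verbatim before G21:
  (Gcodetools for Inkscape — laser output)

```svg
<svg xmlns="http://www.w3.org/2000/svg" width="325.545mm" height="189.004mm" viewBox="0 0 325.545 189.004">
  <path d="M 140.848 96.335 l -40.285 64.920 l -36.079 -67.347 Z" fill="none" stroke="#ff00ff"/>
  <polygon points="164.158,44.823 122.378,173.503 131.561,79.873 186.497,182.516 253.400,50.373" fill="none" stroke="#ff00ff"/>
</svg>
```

(Gcodetools for Inkscape — laser output)
G21
G90
G0 X140.848 Y92.669
M4 S405
G01 X100.563 Y27.749 F1986
G01 X64.484 Y95.096
G01 X140.848 Y92.669
M5
G0 X164.158 Y144.181
M4 S405
G01 X122.378 Y15.501 F1986
G01 X131.561 Y109.131
G01 X186.497 Y6.488
G01 X253.400 Y138.631
G01 X164.158 Y144.181
M5

Since the viewBox matches the mm dimensions, user units are millimetres directly. The only transform is the Y-flip y_m = 189.004 − y_svg.

Shape 1 is a regular polygon drawn with `<path>`. Its stroke #ff00ff means score at S405, F1986. After flipping Y the toolpath is (140.848,92.669) → (100.563,27.749) → (64.484,95.096) → (140.848,92.669), returning to the start.

Shape 2 is a closed polygon drawn with `<polygon>`. Its stroke #ff00ff means score at S405, F1986. After flipping Y the toolpath is (164.158,144.181) → (122.378,15.501) → (131.561,109.131) → (186.497,6.488) → (253.400,138.631) → (164.158,144.181), returning to the start.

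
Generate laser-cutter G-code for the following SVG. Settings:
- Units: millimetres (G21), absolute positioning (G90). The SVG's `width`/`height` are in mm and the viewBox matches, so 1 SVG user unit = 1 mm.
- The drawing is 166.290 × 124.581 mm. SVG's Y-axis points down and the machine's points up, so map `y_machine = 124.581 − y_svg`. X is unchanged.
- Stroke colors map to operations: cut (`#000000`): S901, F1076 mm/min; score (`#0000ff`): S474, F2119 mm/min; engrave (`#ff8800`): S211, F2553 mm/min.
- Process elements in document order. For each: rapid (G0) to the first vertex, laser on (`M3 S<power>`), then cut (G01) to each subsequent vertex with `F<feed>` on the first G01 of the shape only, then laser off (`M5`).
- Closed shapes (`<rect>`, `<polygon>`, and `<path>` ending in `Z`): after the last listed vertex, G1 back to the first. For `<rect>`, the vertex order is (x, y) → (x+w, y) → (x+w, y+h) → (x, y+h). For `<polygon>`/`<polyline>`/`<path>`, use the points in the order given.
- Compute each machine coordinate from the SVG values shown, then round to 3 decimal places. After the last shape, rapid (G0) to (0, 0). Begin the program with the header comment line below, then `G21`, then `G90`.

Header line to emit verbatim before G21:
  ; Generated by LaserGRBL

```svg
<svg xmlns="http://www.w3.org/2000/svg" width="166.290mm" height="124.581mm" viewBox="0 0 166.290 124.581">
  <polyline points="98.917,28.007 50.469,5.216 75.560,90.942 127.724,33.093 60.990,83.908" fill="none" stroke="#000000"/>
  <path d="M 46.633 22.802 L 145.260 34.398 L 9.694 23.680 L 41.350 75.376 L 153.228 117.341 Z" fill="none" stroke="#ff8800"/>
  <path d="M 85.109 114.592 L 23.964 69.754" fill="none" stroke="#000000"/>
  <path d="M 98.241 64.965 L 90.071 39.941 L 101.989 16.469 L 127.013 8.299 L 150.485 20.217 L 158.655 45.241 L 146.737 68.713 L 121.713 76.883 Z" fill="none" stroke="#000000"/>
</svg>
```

; Generated by LaserGRBL
G21
G90
G0 X98.917 Y96.574
M3 S901
G01 X50.469 Y119.365 F1076
G01 X75.560 Y33.639
G01 X127.724 Y91.488
G01 X60.990 Y40.673
M5
G0 X46.633 Y101.779
M3 S211
G01 X145.260 Y90.183 F2553
G01 X9.694 Y100.901
G01 X41.350 Y49.205
G01 X153.228 Y7.240
G01 X46.633 Y101.779
M5
G0 X85.109 Y9.989
M3 S901
G01 X23.964 Y54.827 F1076
M5
G0 X98.241 Y59.616
M3 S901
G01 X90.071 Y84.640 F1076
G01 X101.989 Y108.112
G01 X127.013 Y116.282
G01 X150.485 Y104.364
G01 X158.655 Y79.340
G01 X146.737 Y55.868
G01 X121.713 Y47.698
G01 X98.241 Y59.616
M5
G0 X0.000 Y0.000

1 u = 1 mm; y_m = 124.581 − y.

[1] `<polyline>` open polyline, #000000→cut S901 F1076: (98.917,96.574) → (50.469,119.365) → (75.560,33.639) → (127.724,91.488) → (60.990,40.673)

[2] `<path>` closed polygon, #ff8800→engrave S211 F2553: (46.633,101.779) → (145.260,90.183) → (9.694,100.901) → (41.350,49.205) → (153.228,7.240) → (46.633,101.779) (closed)

[3] `<path>` line segment, #000000→cut S901 F1076: (85.109,9.989) → (23.964,54.827)

[4] `<path>` regular polygon, #000000→cut S901 F1076: (98.241,59.616) → (90.071,84.640) → (101.989,108.112) → (127.013,116.282) → (150.485,104.364) → (158.655,79.340) → (146.737,55.868) → (121.713,47.698) → (98.241,59.616) (closed)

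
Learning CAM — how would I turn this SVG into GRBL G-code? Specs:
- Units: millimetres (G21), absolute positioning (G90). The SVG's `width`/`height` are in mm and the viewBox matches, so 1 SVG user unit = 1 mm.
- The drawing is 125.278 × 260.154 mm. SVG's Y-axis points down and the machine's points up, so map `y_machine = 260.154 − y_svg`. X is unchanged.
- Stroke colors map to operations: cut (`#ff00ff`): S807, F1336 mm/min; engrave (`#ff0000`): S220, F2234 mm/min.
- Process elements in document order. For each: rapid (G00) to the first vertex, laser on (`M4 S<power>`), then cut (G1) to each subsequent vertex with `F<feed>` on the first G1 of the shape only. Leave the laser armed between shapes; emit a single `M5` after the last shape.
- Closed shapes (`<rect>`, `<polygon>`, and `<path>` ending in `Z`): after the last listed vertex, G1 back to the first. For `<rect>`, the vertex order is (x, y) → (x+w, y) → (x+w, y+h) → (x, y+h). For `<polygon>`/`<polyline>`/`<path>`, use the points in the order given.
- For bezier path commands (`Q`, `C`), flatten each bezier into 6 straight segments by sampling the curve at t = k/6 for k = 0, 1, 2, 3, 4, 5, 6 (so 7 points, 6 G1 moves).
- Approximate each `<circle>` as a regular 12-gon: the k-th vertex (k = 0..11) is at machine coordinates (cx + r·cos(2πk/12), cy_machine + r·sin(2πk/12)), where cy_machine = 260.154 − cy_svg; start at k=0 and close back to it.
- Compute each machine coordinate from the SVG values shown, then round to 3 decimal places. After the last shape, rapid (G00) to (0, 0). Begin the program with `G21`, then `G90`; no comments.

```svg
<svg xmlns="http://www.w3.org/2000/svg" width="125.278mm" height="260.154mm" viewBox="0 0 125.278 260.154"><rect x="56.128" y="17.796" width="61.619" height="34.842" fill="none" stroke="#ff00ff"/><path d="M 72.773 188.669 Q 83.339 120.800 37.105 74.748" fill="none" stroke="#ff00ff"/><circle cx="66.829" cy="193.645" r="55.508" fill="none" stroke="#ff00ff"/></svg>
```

viewBox `0 0 125.278 260.154` with mm width/height → 1 unit = 1 mm. Flip: y_m = 260.154 − y_svg.

**Shape 1** — `<rect>` rectangle, stroke `#ff00ff` → cut (S807, F1336). Machine vertices: (56.128,242.358) → (117.747,242.358) → (117.747,207.516) → (56.128,207.516) → (56.128,242.358). Closed: final G1 returns to the first vertex.

**Shape 2** — `<path>` quadratic bezier, stroke `#ff00ff` → cut (S807, F1336). Control points (SVG): P0=(72.773,188.669), P1=(83.339,120.800), P2=(37.105,74.748); sampled at t=k/6. Machine vertices: (72.773,71.485) → (74.717,93.502) → (73.506,114.307) → (69.139,133.900) → (61.617,152.281) → (50.939,169.449) → (37.105,185.406). Open path.

**Shape 3** — `<circle>` circle, stroke `#ff00ff` → cut (S807, F1336). Machine vertices: (122.337,66.509) → (114.900,94.263) → (94.583,114.580) → (66.829,122.017) → (39.075,114.580) → (18.758,94.263) → (11.321,66.509) → (18.758,38.755) → (39.075,18.438) → (66.829,11.001) → (94.583,18.438) → (114.900,38.755) → (122.337,66.509). Closed: final G1 returns to the first vertex.

G21
G90
G00 X56.128 Y242.358
M4 S807
G1 X117.747 Y242.358 F1336
G1 X117.747 Y207.516
G1 X56.128 Y207.516
G1 X56.128 Y242.358
G00 X72.773 Y71.485
M4 S807
G1 X74.717 Y93.502 F1336
G1 X73.506 Y114.307
G1 X69.139 Y133.900
G1 X61.617 Y152.281
G1 X50.939 Y169.449
G1 X37.105 Y185.406
G00 X122.337 Y66.509
M4 S807
G1 X114.900 Y94.263 F1336
G1 X94.583 Y114.580
G1 X66.829 Y122.017
G1 X39.075 Y114.580
G1 X18.758 Y94.263
G1 X11.321 Y66.509
G1 X18.758 Y38.755
G1 X39.075 Y18.438
G1 X66.829 Y11.001
G1 X94.583 Y18.438
G1 X114.900 Y38.755
G1 X122.337 Y66.509
M5
G00 X0.000 Y0.000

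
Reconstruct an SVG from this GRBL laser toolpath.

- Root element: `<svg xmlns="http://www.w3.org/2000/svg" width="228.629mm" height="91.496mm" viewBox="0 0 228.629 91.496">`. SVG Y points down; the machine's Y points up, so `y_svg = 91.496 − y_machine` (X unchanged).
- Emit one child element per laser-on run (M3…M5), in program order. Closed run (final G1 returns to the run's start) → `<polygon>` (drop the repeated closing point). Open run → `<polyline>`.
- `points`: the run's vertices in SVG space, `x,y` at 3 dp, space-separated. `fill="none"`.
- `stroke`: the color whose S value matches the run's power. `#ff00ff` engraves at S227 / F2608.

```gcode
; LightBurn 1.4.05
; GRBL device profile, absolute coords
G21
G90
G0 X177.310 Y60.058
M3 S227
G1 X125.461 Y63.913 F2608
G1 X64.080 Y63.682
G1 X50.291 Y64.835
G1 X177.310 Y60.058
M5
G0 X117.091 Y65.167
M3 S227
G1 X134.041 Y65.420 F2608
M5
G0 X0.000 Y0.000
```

Each laser-on run becomes one SVG element. Flip Y back into SVG space with y_svg = 91.496 − y_machine. Every run uses S227, so all elements get stroke `#ff00ff` (engrave).

Run 1: The run returns to its start, so emit a `<polygon>` with points (Y-flipped): 177.310,31.438 125.461,27.583 64.080,27.814 50.291,26.661.

Run 2: The run is open, so emit a `<polyline>` with points (Y-flipped): 117.091,26.329 134.041,26.076.

<svg xmlns="http://www.w3.org/2000/svg" width="228.629mm" height="91.496mm" viewBox="0 0 228.629 91.496">
  <polygon points="177.310,31.438 125.461,27.583 64.080,27.814 50.291,26.661" fill="none" stroke="#ff00ff"/>
  <polyline points="117.091,26.329 134.041,26.076" fill="none" stroke="#ff00ff"/>
</svg>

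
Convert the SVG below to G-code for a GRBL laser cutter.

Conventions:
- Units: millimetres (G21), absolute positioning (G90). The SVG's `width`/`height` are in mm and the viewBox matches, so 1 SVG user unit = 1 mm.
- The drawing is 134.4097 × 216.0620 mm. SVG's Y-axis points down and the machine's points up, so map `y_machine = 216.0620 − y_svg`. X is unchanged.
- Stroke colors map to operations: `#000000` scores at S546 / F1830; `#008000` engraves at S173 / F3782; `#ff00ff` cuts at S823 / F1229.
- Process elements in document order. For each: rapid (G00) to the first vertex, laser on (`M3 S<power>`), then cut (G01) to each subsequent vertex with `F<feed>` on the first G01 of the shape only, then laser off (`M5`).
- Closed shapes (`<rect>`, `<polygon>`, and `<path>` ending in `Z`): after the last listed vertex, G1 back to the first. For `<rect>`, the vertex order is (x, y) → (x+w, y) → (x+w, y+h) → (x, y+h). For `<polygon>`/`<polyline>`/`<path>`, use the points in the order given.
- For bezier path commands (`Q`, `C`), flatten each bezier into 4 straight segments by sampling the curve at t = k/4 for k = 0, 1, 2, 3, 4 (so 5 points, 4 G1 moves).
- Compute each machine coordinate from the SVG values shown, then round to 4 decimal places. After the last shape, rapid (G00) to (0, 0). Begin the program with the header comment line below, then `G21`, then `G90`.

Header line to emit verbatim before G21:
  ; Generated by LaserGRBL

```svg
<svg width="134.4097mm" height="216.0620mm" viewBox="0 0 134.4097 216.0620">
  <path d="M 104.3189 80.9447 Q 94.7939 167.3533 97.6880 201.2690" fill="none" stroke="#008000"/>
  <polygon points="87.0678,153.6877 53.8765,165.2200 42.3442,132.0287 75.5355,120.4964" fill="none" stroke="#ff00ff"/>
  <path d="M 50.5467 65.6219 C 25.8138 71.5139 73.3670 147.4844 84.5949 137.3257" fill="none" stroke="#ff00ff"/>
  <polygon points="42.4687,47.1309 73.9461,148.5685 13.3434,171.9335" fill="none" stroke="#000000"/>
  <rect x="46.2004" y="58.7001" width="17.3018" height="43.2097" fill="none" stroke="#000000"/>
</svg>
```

; Generated by LaserGRBL
G21
G90
G00 X104.3189 Y135.1173
M3 S173
G01 X100.3326 Y95.1938 F3782
G01 X97.8987 Y61.8319
G01 X97.0171 Y35.0317
G01 X97.6880 Y14.7930
M5
G00 X87.0678 Y62.3743
M3 S823
G01 X53.8765 Y50.8420 F1229
G01 X42.3442 Y84.0333
G01 X75.5355 Y95.5656
G01 X87.0678 Y62.3743
M5
G00 X50.5467 Y150.4401
M3 S823
G01 X43.8536 Y135.3221 F1229
G01 X54.0855 Y108.5692
G01 X71.0600 Y84.8258
G01 X84.5949 Y78.7363
M5
G00 X42.4687 Y168.9311
M3 S546
G01 X73.9461 Y67.4935 F1830
G01 X13.3434 Y44.1285
G01 X42.4687 Y168.9311
M5
G00 X46.2004 Y157.3619
M3 S546
G01 X63.5022 Y157.3619 F1830
G01 X63.5022 Y114.1522
G01 X46.2004 Y114.1522
G01 X46.2004 Y157.3619
M5
G00 X0.0000 Y0.0000

1 u = 1 mm; y_m = 216.0620 − y.

[1] `<path>` quadratic bezier, #008000→engrave S173 F3782: (104.3189,135.1173) → (100.3326,95.1938) → (97.8987,61.8319) → (97.0171,35.0317) → (97.6880,14.7930)

[2] `<polygon>` regular polygon, #ff00ff→cut S823 F1229: (87.0678,62.3743) → (53.8765,50.8420) → (42.3442,84.0333) → (75.5355,95.5656) → (87.0678,62.3743) (closed)

[3] `<path>` cubic bezier, #ff00ff→cut S823 F1229: (50.5467,150.4401) → (43.8536,135.3221) → (54.0855,108.5692) → (71.0600,84.8258) → (84.5949,78.7363)

[4] `<polygon>` closed polygon, #000000→score S546 F1830: (42.4687,168.9311) → (73.9461,67.4935) → (13.3434,44.1285) → (42.4687,168.9311) (closed)

[5] `<rect>` rectangle, #000000→score S546 F1830: (46.2004,157.3619) → (63.5022,157.3619) → (63.5022,114.1522) → (46.2004,114.1522) → (46.2004,157.3619) (closed)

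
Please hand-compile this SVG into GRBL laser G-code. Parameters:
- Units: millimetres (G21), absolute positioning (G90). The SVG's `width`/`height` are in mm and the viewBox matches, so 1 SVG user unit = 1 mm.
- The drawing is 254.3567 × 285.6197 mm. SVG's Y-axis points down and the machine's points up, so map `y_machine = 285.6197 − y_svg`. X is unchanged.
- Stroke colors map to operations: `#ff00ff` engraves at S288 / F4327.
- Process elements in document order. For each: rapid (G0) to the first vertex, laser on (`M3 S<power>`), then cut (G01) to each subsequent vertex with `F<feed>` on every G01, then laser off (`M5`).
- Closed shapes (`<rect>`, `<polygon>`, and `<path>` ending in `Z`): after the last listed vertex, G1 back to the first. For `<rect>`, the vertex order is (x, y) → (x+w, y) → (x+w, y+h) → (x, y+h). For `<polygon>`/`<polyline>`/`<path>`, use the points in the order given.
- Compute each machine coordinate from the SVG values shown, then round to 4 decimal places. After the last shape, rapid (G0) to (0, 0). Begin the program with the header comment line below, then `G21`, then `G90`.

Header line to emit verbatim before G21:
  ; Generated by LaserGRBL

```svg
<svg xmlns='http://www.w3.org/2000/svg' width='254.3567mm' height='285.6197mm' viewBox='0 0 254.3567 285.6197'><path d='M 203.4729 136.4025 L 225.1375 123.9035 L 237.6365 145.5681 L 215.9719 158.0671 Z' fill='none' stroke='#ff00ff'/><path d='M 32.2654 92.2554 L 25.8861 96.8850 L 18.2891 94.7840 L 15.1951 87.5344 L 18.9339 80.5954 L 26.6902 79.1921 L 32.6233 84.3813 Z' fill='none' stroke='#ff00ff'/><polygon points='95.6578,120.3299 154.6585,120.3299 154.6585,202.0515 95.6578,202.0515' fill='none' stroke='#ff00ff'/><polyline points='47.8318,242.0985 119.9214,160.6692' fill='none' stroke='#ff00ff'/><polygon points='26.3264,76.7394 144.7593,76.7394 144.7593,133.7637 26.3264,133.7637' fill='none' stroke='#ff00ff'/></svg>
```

; Generated by LaserGRBL
G21
G90
G0 X203.4729 Y149.2172
M3 S288
G01 X225.1375 Y161.7162 F4327
G01 X237.6365 Y140.0516 F4327
G01 X215.9719 Y127.5526 F4327
G01 X203.4729 Y149.2172 F4327
M5
G0 X32.2654 Y193.3643
M3 S288
G01 X25.8861 Y188.7347 F4327
G01 X18.2891 Y190.8357 F4327
G01 X15.1951 Y198.0853 F4327
G01 X18.9339 Y205.0243 F4327
G01 X26.6902 Y206.4276 F4327
G01 X32.6233 Y201.2384 F4327
G01 X32.2654 Y193.3643 F4327
M5
G0 X95.6578 Y165.2898
M3 S288
G01 X154.6585 Y165.2898 F4327
G01 X154.6585 Y83.5682 F4327
G01 X95.6578 Y83.5682 F4327
G01 X95.6578 Y165.2898 F4327
M5
G0 X47.8318 Y43.5212
M3 S288
G01 X119.9214 Y124.9505 F4327
M5
G0 X26.3264 Y208.8803
M3 S288
G01 X144.7593 Y208.8803 F4327
G01 X144.7593 Y151.8560 F4327
G01 X26.3264 Y151.8560 F4327
G01 X26.3264 Y208.8803 F4327
M5
G0 X0.0000 Y0.0000

Since the viewBox matches the mm dimensions, user units are millimetres directly. The only transform is the Y-flip y_m = 285.6197 − y_svg.

Shape 1 is a regular polygon drawn with `<path>`. Its stroke #ff00ff means engrave at S288, F4327. After flipping Y the toolpath is (203.4729,149.2172) → (225.1375,161.7162) → (237.6365,140.0516) → (215.9719,127.5526) → (203.4729,149.2172), returning to the start.

Shape 2 is a regular polygon drawn with `<path>`. Its stroke #ff00ff means engrave at S288, F4327. After flipping Y the toolpath is (32.2654,193.3643) → (25.8861,188.7347) → (18.2891,190.8357) → (15.1951,198.0853) → (18.9339,205.0243) → (26.6902,206.4276) → (32.6233,201.2384) → (32.2654,193.3643), returning to the start.

Shape 3 is a rectangle drawn with `<polygon>`. Its stroke #ff00ff means engrave at S288, F4327. After flipping Y the toolpath is (95.6578,165.2898) → (154.6585,165.2898) → (154.6585,83.5682) → (95.6578,83.5682) → (95.6578,165.2898), returning to the start.

Shape 4 is a line segment drawn with `<polyline>`. Its stroke #ff00ff means engrave at S288, F4327. After flipping Y the toolpath is (47.8318,43.5212) → (119.9214,124.9505).

Shape 5 is a rectangle drawn with `<polygon>`. Its stroke #ff00ff means engrave at S288, F4327. After flipping Y the toolpath is (26.3264,208.8803) → (144.7593,208.8803) → (144.7593,151.8560) → (26.3264,151.8560) → (26.3264,208.8803), returning to the start.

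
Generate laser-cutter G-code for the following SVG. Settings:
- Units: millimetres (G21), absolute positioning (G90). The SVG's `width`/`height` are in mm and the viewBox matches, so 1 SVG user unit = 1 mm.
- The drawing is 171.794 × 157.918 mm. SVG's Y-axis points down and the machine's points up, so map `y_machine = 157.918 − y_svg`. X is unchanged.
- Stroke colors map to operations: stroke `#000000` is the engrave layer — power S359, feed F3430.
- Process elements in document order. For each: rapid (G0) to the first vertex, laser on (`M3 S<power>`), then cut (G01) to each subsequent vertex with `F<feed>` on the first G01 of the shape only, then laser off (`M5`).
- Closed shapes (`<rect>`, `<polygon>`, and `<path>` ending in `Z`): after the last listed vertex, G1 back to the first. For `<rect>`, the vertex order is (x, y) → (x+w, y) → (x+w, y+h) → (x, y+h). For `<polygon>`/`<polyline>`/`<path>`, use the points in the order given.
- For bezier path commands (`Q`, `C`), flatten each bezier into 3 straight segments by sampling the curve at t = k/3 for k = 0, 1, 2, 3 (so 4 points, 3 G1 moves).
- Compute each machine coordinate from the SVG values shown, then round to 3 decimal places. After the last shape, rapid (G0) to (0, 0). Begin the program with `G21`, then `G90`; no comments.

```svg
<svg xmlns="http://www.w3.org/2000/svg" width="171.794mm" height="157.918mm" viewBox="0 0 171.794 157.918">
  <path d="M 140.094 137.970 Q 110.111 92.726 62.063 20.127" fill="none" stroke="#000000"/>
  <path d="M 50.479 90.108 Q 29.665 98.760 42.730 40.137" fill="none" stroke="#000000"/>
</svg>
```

viewBox `0 0 171.794 157.918` with mm width/height → 1 unit = 1 mm. Flip: y_m = 157.918 − y_svg.

**Shape 1** — `<path>` quadratic bezier, stroke `#000000` → engrave (S359, F3430). Control points (SVG): P0=(140.094,137.970), P1=(110.111,92.726), P2=(62.063,20.127); sampled at t=k/3. Machine vertices: (140.094,19.948) → (118.098,53.150) → (92.088,92.431) → (62.063,137.791). Open path.

**Shape 2** — `<path>` quadratic bezier, stroke `#000000` → engrave (S359, F3430). Control points (SVG): P0=(50.479,90.108), P1=(29.665,98.760), P2=(42.730,40.137); sampled at t=k/3. Machine vertices: (50.479,67.810) → (40.367,69.517) → (37.784,86.174) → (42.730,117.781). Open path.

G21
G90
G0 X140.094 Y19.948
M3 S359
G01 X118.098 Y53.150 F3430
G01 X92.088 Y92.431
G01 X62.063 Y137.791
M5
G0 X50.479 Y67.810
M3 S359
G01 X40.367 Y69.517 F3430
G01 X37.784 Y86.174
G01 X42.730 Y117.781
M5
G0 X0.000 Y0.000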